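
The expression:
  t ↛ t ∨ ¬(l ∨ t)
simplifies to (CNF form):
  ¬l ∧ ¬t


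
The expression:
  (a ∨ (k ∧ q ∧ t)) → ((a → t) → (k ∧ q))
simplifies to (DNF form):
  (k ∧ q) ∨ ¬a ∨ ¬t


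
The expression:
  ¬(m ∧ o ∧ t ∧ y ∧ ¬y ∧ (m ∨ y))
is always true.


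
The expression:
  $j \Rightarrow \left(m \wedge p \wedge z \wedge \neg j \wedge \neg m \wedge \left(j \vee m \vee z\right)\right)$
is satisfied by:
  {j: False}


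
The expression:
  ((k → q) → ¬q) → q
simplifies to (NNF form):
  q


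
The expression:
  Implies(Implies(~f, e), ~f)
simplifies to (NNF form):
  ~f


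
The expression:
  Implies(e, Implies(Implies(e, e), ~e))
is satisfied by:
  {e: False}


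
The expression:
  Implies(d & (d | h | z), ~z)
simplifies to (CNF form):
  ~d | ~z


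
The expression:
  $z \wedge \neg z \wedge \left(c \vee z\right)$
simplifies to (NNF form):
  $\text{False}$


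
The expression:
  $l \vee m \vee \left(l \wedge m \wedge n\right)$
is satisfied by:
  {m: True, l: True}
  {m: True, l: False}
  {l: True, m: False}


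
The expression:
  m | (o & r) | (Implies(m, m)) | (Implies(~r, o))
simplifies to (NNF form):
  True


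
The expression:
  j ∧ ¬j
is never true.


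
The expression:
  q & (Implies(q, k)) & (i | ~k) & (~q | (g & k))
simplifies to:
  g & i & k & q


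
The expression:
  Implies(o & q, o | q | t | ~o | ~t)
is always true.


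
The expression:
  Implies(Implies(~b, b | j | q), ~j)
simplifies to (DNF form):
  ~j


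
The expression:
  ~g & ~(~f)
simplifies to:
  f & ~g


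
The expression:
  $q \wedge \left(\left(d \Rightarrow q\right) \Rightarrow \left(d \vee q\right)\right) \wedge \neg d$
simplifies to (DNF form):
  $q \wedge \neg d$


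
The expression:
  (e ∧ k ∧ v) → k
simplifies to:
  True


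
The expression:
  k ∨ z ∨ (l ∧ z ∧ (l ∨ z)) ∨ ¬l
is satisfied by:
  {k: True, z: True, l: False}
  {k: True, l: False, z: False}
  {z: True, l: False, k: False}
  {z: False, l: False, k: False}
  {k: True, z: True, l: True}
  {k: True, l: True, z: False}
  {z: True, l: True, k: False}


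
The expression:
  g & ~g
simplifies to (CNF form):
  False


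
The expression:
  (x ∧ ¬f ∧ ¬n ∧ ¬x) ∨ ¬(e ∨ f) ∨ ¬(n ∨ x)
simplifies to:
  (¬e ∨ ¬n) ∧ (¬e ∨ ¬x) ∧ (¬f ∨ ¬n) ∧ (¬f ∨ ¬x)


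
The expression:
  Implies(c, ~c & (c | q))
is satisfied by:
  {c: False}


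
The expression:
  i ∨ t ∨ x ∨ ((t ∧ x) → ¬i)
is always true.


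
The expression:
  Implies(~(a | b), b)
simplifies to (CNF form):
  a | b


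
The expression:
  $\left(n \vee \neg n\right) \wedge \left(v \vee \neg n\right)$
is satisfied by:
  {v: True, n: False}
  {n: False, v: False}
  {n: True, v: True}


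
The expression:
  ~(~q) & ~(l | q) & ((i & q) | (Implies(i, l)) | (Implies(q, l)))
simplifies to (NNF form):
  False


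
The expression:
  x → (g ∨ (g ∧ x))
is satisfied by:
  {g: True, x: False}
  {x: False, g: False}
  {x: True, g: True}


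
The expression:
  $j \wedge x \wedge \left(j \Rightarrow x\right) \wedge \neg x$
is never true.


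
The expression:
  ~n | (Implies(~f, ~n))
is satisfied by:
  {f: True, n: False}
  {n: False, f: False}
  {n: True, f: True}


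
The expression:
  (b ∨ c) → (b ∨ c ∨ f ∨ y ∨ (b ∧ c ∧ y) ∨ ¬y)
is always true.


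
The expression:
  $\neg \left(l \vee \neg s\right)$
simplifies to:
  $s \wedge \neg l$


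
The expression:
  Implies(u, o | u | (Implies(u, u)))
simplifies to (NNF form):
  True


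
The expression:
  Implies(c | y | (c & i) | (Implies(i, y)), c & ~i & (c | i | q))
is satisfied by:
  {c: True, y: False, i: False}
  {c: True, y: True, i: False}
  {i: True, y: False, c: False}


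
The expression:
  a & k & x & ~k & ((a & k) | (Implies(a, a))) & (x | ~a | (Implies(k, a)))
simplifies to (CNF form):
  False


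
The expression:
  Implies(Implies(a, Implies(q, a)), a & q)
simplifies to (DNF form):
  a & q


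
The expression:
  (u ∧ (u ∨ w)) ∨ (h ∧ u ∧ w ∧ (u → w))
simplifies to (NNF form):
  u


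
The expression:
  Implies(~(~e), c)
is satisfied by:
  {c: True, e: False}
  {e: False, c: False}
  {e: True, c: True}


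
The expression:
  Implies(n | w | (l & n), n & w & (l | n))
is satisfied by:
  {w: False, n: False}
  {n: True, w: True}


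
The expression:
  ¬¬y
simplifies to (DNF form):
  y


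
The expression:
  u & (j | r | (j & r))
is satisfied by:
  {r: True, j: True, u: True}
  {r: True, u: True, j: False}
  {j: True, u: True, r: False}


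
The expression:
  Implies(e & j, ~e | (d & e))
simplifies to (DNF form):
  d | ~e | ~j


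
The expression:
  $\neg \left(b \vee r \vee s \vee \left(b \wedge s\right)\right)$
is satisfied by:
  {b: False, r: False, s: False}


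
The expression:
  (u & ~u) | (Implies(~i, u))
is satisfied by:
  {i: True, u: True}
  {i: True, u: False}
  {u: True, i: False}


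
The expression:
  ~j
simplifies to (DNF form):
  ~j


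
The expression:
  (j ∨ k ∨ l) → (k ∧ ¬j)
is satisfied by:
  {k: True, j: False, l: False}
  {j: False, l: False, k: False}
  {k: True, l: True, j: False}


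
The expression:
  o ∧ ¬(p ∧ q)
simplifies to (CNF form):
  o ∧ (¬p ∨ ¬q)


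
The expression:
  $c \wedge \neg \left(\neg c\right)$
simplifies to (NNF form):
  $c$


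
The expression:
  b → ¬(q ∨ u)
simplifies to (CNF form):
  (¬b ∨ ¬q) ∧ (¬b ∨ ¬u)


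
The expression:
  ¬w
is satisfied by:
  {w: False}


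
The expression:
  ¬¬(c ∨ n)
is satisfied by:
  {n: True, c: True}
  {n: True, c: False}
  {c: True, n: False}


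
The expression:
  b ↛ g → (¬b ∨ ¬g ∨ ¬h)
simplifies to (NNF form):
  True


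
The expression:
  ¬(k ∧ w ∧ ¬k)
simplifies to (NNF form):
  True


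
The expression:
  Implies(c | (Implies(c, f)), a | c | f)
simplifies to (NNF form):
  a | c | f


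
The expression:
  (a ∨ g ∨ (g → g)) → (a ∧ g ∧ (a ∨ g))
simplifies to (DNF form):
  a ∧ g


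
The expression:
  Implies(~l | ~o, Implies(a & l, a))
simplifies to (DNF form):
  True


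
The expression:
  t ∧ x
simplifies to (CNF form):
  t ∧ x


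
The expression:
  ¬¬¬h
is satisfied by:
  {h: False}


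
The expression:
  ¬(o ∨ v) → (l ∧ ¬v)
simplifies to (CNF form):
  l ∨ o ∨ v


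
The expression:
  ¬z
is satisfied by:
  {z: False}


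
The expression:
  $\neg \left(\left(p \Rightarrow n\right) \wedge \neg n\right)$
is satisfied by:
  {n: True, p: True}
  {n: True, p: False}
  {p: True, n: False}


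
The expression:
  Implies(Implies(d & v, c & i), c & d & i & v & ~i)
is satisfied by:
  {d: True, v: True, c: False, i: False}
  {i: True, d: True, v: True, c: False}
  {c: True, d: True, v: True, i: False}


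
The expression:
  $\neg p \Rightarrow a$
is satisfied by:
  {a: True, p: True}
  {a: True, p: False}
  {p: True, a: False}


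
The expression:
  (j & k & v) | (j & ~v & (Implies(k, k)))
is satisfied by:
  {j: True, k: True, v: False}
  {j: True, v: False, k: False}
  {j: True, k: True, v: True}


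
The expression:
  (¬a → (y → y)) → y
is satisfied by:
  {y: True}


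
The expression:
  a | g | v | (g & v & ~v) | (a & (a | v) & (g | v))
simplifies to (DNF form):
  a | g | v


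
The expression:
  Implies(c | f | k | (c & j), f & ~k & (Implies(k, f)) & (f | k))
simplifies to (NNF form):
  ~k & (f | ~c)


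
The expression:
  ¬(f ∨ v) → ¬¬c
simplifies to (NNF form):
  c ∨ f ∨ v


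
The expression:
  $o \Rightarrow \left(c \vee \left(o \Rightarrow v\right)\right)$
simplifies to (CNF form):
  $c \vee v \vee \neg o$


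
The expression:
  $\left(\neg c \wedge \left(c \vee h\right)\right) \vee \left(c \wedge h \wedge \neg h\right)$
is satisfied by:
  {h: True, c: False}


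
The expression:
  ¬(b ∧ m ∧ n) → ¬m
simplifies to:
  (b ∧ n) ∨ ¬m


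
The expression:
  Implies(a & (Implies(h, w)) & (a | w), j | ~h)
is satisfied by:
  {j: True, a: False, w: False, h: False}
  {j: False, a: False, w: False, h: False}
  {h: True, j: True, a: False, w: False}
  {h: True, j: False, a: False, w: False}
  {w: True, j: True, a: False, h: False}
  {w: True, j: False, a: False, h: False}
  {h: True, w: True, j: True, a: False}
  {h: True, w: True, j: False, a: False}
  {a: True, j: True, h: False, w: False}
  {a: True, j: False, h: False, w: False}
  {h: True, a: True, j: True, w: False}
  {h: True, a: True, j: False, w: False}
  {w: True, a: True, j: True, h: False}
  {w: True, a: True, j: False, h: False}
  {w: True, a: True, h: True, j: True}


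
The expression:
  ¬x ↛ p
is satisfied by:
  {x: False, p: False}


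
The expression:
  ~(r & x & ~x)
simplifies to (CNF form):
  True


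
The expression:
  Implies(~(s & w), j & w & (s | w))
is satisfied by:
  {w: True, s: True, j: True}
  {w: True, s: True, j: False}
  {w: True, j: True, s: False}


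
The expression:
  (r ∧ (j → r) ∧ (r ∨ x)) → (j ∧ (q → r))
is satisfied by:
  {j: True, r: False}
  {r: False, j: False}
  {r: True, j: True}


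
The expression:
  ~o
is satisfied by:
  {o: False}


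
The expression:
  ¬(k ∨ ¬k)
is never true.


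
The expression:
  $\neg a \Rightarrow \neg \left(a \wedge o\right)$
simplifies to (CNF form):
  $\text{True}$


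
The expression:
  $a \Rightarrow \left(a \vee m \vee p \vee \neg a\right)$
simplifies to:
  $\text{True}$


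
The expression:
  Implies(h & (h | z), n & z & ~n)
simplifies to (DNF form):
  ~h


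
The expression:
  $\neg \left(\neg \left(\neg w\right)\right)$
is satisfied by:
  {w: False}


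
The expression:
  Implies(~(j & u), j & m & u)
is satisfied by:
  {j: True, u: True}


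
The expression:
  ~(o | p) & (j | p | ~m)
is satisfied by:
  {j: True, o: False, p: False, m: False}
  {j: False, o: False, p: False, m: False}
  {m: True, j: True, o: False, p: False}


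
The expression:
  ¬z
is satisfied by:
  {z: False}


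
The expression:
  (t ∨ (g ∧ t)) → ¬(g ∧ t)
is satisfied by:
  {g: False, t: False}
  {t: True, g: False}
  {g: True, t: False}


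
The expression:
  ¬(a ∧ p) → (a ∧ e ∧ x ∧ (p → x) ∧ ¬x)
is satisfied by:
  {a: True, p: True}


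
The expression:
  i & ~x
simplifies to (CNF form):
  i & ~x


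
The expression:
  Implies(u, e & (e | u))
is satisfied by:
  {e: True, u: False}
  {u: False, e: False}
  {u: True, e: True}


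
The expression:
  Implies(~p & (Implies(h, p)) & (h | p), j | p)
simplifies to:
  True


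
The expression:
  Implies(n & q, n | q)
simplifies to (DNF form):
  True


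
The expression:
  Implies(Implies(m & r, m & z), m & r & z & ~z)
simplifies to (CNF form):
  m & r & ~z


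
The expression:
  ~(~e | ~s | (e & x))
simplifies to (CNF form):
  e & s & ~x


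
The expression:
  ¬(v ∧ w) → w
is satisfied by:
  {w: True}


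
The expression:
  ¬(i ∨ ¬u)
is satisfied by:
  {u: True, i: False}


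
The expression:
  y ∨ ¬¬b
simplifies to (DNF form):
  b ∨ y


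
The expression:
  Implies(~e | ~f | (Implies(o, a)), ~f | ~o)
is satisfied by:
  {e: True, o: False, f: False, a: False}
  {e: False, o: False, f: False, a: False}
  {a: True, e: True, o: False, f: False}
  {a: True, e: False, o: False, f: False}
  {f: True, e: True, o: False, a: False}
  {f: True, e: False, o: False, a: False}
  {f: True, a: True, e: True, o: False}
  {f: True, a: True, e: False, o: False}
  {o: True, e: True, a: False, f: False}
  {o: True, e: False, a: False, f: False}
  {a: True, o: True, e: True, f: False}
  {a: True, o: True, e: False, f: False}
  {f: True, o: True, e: True, a: False}


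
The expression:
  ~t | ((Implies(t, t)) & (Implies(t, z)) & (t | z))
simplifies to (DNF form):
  z | ~t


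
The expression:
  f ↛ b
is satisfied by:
  {f: True, b: False}


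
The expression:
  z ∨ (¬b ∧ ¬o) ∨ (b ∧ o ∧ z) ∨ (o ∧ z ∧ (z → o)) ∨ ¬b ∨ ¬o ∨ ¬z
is always true.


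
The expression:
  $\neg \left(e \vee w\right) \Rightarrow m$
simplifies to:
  $e \vee m \vee w$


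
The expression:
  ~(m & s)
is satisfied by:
  {s: False, m: False}
  {m: True, s: False}
  {s: True, m: False}


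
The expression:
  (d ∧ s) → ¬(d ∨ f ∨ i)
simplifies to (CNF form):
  ¬d ∨ ¬s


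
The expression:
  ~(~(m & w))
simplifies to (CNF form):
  m & w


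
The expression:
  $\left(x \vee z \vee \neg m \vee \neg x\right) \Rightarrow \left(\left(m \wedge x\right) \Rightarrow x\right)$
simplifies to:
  $\text{True}$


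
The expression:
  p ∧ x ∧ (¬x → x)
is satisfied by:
  {p: True, x: True}


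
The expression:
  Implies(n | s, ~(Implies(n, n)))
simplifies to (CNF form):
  ~n & ~s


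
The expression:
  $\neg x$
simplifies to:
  $\neg x$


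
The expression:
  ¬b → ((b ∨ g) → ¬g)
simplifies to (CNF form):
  b ∨ ¬g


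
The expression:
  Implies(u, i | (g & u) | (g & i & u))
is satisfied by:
  {i: True, g: True, u: False}
  {i: True, u: False, g: False}
  {g: True, u: False, i: False}
  {g: False, u: False, i: False}
  {i: True, g: True, u: True}
  {i: True, u: True, g: False}
  {g: True, u: True, i: False}


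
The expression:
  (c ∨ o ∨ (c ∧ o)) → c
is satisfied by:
  {c: True, o: False}
  {o: False, c: False}
  {o: True, c: True}


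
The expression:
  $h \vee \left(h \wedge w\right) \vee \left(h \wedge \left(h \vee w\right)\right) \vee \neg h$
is always true.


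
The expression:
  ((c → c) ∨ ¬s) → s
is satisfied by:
  {s: True}


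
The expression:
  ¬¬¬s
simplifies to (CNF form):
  ¬s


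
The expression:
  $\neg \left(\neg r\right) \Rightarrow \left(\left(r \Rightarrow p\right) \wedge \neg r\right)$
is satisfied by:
  {r: False}


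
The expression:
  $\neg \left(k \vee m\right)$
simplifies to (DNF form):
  $\neg k \wedge \neg m$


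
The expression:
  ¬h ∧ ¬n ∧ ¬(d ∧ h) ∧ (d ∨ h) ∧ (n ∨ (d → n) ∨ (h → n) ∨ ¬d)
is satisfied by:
  {d: True, n: False, h: False}


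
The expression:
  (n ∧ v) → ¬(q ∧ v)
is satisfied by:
  {v: False, q: False, n: False}
  {n: True, v: False, q: False}
  {q: True, v: False, n: False}
  {n: True, q: True, v: False}
  {v: True, n: False, q: False}
  {n: True, v: True, q: False}
  {q: True, v: True, n: False}


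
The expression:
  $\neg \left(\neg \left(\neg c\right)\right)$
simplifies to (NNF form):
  $\neg c$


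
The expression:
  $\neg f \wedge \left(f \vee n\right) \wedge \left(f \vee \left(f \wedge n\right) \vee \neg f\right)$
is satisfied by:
  {n: True, f: False}


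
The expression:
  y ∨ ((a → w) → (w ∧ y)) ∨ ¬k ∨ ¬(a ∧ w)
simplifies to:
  y ∨ ¬a ∨ ¬k ∨ ¬w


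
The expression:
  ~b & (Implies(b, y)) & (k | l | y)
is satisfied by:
  {y: True, k: True, l: True, b: False}
  {y: True, k: True, l: False, b: False}
  {y: True, l: True, k: False, b: False}
  {y: True, l: False, k: False, b: False}
  {k: True, l: True, y: False, b: False}
  {k: True, l: False, y: False, b: False}
  {l: True, y: False, k: False, b: False}


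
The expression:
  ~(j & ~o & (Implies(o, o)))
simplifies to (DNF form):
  o | ~j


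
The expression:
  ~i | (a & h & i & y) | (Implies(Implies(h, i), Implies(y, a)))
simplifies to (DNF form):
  a | ~i | ~y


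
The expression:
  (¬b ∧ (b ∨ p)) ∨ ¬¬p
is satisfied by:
  {p: True}


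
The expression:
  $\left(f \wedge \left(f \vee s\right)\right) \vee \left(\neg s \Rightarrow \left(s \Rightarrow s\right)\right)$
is always true.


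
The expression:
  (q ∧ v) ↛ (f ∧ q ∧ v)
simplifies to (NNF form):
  q ∧ v ∧ ¬f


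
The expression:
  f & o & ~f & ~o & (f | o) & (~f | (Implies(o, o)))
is never true.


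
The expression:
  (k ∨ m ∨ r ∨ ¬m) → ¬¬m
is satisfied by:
  {m: True}


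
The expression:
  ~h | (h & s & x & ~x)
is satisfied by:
  {h: False}


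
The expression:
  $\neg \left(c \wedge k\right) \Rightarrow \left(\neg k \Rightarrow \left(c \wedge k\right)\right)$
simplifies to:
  $k$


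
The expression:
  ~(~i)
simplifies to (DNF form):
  i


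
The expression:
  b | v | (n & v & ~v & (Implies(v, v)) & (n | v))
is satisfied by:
  {b: True, v: True}
  {b: True, v: False}
  {v: True, b: False}


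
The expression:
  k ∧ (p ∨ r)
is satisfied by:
  {r: True, p: True, k: True}
  {r: True, k: True, p: False}
  {p: True, k: True, r: False}


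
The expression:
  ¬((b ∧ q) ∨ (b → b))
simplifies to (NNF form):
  False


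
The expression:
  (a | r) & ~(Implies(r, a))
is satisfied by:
  {r: True, a: False}


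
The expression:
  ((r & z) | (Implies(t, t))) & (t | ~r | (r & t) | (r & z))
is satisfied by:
  {t: True, z: True, r: False}
  {t: True, z: False, r: False}
  {z: True, t: False, r: False}
  {t: False, z: False, r: False}
  {t: True, r: True, z: True}
  {t: True, r: True, z: False}
  {r: True, z: True, t: False}


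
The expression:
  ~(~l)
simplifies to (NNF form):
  l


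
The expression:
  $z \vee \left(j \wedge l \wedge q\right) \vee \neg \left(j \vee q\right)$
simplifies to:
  $z \vee \left(\neg j \wedge \neg q\right) \vee \left(j \wedge l \wedge q\right)$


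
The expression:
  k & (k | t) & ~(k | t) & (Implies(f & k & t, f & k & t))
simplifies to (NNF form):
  False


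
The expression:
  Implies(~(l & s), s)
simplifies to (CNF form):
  s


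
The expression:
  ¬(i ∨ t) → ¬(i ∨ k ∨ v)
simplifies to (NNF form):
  i ∨ t ∨ (¬k ∧ ¬v)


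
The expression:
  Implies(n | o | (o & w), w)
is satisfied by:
  {w: True, o: False, n: False}
  {n: True, w: True, o: False}
  {w: True, o: True, n: False}
  {n: True, w: True, o: True}
  {n: False, o: False, w: False}


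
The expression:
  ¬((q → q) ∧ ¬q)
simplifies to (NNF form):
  q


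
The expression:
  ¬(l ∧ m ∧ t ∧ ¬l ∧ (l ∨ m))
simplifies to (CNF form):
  True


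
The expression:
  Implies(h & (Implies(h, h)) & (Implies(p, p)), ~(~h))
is always true.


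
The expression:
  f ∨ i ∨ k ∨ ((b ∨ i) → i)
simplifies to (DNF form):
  f ∨ i ∨ k ∨ ¬b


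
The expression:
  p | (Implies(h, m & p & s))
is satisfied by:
  {p: True, h: False}
  {h: False, p: False}
  {h: True, p: True}


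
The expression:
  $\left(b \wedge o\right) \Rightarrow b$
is always true.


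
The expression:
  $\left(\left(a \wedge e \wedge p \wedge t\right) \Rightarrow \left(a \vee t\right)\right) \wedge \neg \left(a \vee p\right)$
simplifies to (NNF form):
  $\neg a \wedge \neg p$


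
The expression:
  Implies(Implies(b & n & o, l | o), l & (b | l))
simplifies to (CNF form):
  l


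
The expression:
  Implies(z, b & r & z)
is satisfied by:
  {r: True, b: True, z: False}
  {r: True, b: False, z: False}
  {b: True, r: False, z: False}
  {r: False, b: False, z: False}
  {r: True, z: True, b: True}


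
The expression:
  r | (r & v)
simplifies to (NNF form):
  r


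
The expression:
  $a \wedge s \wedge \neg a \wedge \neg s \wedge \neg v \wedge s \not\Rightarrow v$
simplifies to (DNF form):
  $\text{False}$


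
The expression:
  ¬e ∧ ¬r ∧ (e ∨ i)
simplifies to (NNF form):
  i ∧ ¬e ∧ ¬r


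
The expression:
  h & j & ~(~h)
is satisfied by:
  {h: True, j: True}


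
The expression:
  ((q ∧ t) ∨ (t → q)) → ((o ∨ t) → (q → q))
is always true.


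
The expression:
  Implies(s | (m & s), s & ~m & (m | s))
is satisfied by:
  {s: False, m: False}
  {m: True, s: False}
  {s: True, m: False}


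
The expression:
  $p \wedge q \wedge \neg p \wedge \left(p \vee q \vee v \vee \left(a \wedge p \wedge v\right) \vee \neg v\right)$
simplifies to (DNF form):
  $\text{False}$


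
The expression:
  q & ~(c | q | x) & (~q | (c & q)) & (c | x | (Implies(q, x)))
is never true.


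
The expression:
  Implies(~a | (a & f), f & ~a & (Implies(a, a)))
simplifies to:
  (a & ~f) | (f & ~a)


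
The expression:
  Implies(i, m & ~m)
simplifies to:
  ~i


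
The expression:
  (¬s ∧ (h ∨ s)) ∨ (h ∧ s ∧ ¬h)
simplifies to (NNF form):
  h ∧ ¬s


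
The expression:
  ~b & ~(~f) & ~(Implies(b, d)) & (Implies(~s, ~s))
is never true.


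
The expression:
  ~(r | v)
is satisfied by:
  {v: False, r: False}


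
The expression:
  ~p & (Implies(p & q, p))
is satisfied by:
  {p: False}


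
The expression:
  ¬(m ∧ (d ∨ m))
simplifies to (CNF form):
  ¬m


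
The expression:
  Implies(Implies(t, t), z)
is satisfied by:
  {z: True}


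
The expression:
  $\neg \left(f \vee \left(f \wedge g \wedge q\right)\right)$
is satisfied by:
  {f: False}


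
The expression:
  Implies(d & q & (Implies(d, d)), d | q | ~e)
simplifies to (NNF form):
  True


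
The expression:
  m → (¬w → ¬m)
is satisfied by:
  {w: True, m: False}
  {m: False, w: False}
  {m: True, w: True}


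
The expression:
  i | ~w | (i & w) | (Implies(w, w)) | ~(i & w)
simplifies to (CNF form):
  True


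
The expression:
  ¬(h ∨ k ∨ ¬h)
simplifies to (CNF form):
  False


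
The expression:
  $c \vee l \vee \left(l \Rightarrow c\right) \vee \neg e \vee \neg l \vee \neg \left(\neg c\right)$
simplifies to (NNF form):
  $\text{True}$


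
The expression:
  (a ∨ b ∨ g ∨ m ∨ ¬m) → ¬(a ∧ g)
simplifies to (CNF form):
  ¬a ∨ ¬g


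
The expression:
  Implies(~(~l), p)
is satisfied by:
  {p: True, l: False}
  {l: False, p: False}
  {l: True, p: True}


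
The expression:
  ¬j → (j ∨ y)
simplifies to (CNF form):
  j ∨ y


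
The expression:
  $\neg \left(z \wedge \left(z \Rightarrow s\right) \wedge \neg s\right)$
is always true.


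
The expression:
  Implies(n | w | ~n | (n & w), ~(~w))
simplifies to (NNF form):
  w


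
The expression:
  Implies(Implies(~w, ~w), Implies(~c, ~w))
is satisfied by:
  {c: True, w: False}
  {w: False, c: False}
  {w: True, c: True}


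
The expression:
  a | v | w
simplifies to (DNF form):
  a | v | w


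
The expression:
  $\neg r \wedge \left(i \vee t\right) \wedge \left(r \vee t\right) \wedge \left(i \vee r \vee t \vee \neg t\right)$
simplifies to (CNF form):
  $t \wedge \neg r$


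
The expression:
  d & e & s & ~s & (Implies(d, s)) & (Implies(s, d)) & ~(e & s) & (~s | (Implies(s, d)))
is never true.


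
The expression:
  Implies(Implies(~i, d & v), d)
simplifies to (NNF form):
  d | ~i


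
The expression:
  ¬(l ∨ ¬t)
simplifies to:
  t ∧ ¬l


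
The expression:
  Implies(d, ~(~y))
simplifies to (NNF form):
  y | ~d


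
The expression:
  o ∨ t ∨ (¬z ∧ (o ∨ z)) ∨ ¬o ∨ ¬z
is always true.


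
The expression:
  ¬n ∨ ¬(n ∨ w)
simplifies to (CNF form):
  ¬n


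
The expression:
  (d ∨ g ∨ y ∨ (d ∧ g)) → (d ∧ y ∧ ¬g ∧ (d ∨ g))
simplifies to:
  ¬g ∧ (d ∨ ¬y) ∧ (y ∨ ¬d)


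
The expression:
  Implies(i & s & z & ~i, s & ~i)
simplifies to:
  True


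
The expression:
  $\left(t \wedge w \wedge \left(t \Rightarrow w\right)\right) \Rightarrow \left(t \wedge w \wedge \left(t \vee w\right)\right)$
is always true.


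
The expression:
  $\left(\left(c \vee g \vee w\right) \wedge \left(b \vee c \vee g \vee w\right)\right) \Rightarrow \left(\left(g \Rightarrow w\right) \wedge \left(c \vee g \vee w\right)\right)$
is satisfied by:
  {w: True, g: False}
  {g: False, w: False}
  {g: True, w: True}


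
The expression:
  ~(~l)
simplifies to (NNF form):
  l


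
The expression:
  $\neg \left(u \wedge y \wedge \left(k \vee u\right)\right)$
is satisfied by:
  {u: False, y: False}
  {y: True, u: False}
  {u: True, y: False}


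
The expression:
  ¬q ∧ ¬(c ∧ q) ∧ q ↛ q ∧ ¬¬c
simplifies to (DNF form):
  False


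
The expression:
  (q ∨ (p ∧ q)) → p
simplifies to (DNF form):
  p ∨ ¬q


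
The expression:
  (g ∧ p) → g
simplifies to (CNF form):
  True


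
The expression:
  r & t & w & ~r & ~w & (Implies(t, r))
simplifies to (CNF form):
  False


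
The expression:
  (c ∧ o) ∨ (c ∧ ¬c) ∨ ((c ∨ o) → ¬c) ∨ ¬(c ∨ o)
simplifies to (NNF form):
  o ∨ ¬c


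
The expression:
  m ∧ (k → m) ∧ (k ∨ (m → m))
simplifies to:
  m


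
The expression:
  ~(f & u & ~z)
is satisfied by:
  {z: True, u: False, f: False}
  {u: False, f: False, z: False}
  {f: True, z: True, u: False}
  {f: True, u: False, z: False}
  {z: True, u: True, f: False}
  {u: True, z: False, f: False}
  {f: True, u: True, z: True}


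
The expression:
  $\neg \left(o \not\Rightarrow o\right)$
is always true.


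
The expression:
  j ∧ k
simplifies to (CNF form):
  j ∧ k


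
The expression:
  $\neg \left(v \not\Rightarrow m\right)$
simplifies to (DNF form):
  $m \vee \neg v$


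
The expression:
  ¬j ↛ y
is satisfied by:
  {y: True, j: False}
  {j: False, y: False}
  {j: True, y: True}


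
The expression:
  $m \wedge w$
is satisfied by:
  {m: True, w: True}


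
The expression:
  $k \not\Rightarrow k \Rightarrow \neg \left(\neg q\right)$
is always true.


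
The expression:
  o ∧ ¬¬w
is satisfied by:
  {w: True, o: True}


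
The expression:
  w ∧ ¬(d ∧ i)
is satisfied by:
  {w: True, d: False, i: False}
  {w: True, i: True, d: False}
  {w: True, d: True, i: False}


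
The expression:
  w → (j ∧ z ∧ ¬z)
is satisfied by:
  {w: False}


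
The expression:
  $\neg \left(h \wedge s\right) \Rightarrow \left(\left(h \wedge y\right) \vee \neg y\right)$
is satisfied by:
  {h: True, y: False}
  {y: False, h: False}
  {y: True, h: True}


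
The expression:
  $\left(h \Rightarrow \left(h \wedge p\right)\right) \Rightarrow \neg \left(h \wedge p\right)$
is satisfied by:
  {p: False, h: False}
  {h: True, p: False}
  {p: True, h: False}


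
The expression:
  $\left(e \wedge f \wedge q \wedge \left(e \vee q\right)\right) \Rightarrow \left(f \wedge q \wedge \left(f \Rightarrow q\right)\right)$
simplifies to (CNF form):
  $\text{True}$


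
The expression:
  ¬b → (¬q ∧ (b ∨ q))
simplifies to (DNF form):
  b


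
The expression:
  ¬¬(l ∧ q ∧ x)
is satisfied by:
  {x: True, q: True, l: True}


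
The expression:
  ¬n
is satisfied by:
  {n: False}


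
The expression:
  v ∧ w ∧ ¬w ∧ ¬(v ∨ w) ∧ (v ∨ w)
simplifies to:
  False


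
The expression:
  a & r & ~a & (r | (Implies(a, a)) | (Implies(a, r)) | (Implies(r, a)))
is never true.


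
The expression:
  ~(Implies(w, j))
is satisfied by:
  {w: True, j: False}


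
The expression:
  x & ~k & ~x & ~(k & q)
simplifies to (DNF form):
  False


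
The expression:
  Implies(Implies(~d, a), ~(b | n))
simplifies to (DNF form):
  (~a & ~d) | (~b & ~n) | (~a & ~b & ~d) | (~a & ~b & ~n) | (~a & ~d & ~n) | (~b & ~d & ~n) | (~a & ~b & ~d & ~n)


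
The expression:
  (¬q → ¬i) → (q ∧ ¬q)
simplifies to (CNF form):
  i ∧ ¬q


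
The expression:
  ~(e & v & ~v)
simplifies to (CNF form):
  True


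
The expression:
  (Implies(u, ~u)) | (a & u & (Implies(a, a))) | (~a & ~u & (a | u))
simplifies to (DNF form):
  a | ~u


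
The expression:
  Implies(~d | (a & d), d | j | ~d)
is always true.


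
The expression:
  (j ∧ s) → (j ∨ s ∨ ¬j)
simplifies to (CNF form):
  True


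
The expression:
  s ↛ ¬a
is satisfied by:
  {a: True, s: True}


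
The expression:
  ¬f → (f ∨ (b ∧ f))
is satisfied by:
  {f: True}


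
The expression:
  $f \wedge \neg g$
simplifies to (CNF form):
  $f \wedge \neg g$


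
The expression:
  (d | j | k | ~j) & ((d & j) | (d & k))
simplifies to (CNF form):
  d & (j | k)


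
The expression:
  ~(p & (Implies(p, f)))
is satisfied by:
  {p: False, f: False}
  {f: True, p: False}
  {p: True, f: False}


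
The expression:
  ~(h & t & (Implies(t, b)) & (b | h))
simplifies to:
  ~b | ~h | ~t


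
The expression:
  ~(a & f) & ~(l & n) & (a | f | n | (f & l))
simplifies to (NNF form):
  (a | f | n) & (~a | ~f) & (~l | ~n)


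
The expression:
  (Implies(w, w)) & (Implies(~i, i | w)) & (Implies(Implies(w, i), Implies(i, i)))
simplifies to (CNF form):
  i | w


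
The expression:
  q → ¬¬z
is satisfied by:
  {z: True, q: False}
  {q: False, z: False}
  {q: True, z: True}


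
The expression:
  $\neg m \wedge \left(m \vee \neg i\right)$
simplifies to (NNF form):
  $\neg i \wedge \neg m$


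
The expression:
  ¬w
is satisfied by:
  {w: False}


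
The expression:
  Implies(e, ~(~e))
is always true.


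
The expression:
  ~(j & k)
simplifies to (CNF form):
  ~j | ~k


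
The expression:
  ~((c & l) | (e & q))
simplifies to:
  (~c & ~e) | (~c & ~q) | (~e & ~l) | (~l & ~q)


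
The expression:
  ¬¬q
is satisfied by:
  {q: True}


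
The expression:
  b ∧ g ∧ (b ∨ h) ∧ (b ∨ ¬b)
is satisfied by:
  {b: True, g: True}


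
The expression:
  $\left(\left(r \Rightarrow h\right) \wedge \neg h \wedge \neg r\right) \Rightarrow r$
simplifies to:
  $h \vee r$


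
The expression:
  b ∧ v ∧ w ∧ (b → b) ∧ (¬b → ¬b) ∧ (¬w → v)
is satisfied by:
  {w: True, b: True, v: True}


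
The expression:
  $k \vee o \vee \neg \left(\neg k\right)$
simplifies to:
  $k \vee o$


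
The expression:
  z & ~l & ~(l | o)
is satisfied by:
  {z: True, o: False, l: False}


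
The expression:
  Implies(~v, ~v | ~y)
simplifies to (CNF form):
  True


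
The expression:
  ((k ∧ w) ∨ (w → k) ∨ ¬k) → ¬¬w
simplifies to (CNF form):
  w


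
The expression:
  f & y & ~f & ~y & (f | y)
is never true.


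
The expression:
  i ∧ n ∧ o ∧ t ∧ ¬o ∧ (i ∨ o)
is never true.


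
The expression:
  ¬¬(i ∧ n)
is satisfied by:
  {i: True, n: True}


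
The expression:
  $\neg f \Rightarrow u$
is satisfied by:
  {u: True, f: True}
  {u: True, f: False}
  {f: True, u: False}


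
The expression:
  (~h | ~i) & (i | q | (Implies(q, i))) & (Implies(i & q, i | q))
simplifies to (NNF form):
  ~h | ~i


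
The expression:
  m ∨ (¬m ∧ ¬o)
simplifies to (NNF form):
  m ∨ ¬o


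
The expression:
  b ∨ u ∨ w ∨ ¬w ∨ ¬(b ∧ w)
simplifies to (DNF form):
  True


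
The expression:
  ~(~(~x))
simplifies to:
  ~x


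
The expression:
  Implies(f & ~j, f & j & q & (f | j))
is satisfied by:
  {j: True, f: False}
  {f: False, j: False}
  {f: True, j: True}


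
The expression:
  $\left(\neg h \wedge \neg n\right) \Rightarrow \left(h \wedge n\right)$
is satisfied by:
  {n: True, h: True}
  {n: True, h: False}
  {h: True, n: False}


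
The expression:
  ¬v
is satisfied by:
  {v: False}


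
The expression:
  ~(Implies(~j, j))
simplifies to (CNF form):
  ~j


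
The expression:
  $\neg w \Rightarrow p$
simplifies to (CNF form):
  $p \vee w$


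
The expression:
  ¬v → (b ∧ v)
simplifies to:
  v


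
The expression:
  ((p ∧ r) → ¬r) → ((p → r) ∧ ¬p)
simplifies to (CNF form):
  r ∨ ¬p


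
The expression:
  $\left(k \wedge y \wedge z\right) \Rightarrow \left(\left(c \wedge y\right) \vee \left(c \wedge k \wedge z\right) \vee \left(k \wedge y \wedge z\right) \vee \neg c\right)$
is always true.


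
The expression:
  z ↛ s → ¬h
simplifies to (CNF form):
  s ∨ ¬h ∨ ¬z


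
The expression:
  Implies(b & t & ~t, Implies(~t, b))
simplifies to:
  True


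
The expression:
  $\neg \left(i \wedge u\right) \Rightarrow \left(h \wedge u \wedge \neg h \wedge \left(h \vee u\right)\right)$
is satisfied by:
  {i: True, u: True}


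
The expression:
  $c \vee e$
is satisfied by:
  {c: True, e: True}
  {c: True, e: False}
  {e: True, c: False}


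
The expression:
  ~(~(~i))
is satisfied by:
  {i: False}


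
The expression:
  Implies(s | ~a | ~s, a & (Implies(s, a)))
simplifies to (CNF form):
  a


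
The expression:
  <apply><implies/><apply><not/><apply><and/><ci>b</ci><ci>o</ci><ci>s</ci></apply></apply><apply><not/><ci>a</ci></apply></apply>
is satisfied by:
  {b: True, s: True, o: True, a: False}
  {b: True, s: True, o: False, a: False}
  {b: True, o: True, s: False, a: False}
  {b: True, o: False, s: False, a: False}
  {s: True, o: True, b: False, a: False}
  {s: True, b: False, o: False, a: False}
  {s: False, o: True, b: False, a: False}
  {s: False, b: False, o: False, a: False}
  {b: True, a: True, s: True, o: True}


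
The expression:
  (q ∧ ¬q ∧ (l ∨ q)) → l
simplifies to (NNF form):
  True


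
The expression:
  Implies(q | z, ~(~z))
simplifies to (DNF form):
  z | ~q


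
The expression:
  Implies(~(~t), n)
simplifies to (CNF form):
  n | ~t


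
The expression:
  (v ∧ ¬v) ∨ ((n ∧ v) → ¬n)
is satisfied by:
  {v: False, n: False}
  {n: True, v: False}
  {v: True, n: False}


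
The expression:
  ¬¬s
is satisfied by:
  {s: True}


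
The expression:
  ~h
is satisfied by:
  {h: False}


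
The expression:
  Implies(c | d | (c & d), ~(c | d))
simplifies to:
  ~c & ~d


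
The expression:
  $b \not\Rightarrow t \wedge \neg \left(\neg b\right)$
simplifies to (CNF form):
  $b \wedge \neg t$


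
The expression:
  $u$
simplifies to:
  $u$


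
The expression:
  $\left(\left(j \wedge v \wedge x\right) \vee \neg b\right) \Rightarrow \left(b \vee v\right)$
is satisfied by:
  {b: True, v: True}
  {b: True, v: False}
  {v: True, b: False}


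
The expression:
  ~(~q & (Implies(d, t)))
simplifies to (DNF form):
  q | (d & ~t)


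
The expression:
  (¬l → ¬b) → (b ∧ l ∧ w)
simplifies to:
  b ∧ (w ∨ ¬l)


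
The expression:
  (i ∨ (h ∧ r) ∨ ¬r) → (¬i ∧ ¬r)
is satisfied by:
  {h: False, i: False, r: False}
  {r: True, h: False, i: False}
  {h: True, r: False, i: False}


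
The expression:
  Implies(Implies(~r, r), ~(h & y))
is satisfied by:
  {h: False, y: False, r: False}
  {r: True, h: False, y: False}
  {y: True, h: False, r: False}
  {r: True, y: True, h: False}
  {h: True, r: False, y: False}
  {r: True, h: True, y: False}
  {y: True, h: True, r: False}


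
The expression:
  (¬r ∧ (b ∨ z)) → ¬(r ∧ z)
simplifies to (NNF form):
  True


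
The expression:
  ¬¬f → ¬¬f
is always true.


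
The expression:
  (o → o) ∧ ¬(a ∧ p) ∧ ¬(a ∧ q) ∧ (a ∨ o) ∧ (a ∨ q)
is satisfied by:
  {a: True, o: True, p: False, q: False}
  {a: True, p: False, q: False, o: False}
  {o: True, q: True, p: False, a: False}
  {o: True, q: True, p: True, a: False}


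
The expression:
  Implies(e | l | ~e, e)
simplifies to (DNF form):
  e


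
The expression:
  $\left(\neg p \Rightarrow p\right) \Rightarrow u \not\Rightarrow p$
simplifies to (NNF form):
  $\neg p$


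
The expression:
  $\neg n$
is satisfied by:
  {n: False}


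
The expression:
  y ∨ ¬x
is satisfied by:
  {y: True, x: False}
  {x: False, y: False}
  {x: True, y: True}


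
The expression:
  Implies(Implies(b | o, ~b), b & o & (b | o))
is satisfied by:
  {b: True}


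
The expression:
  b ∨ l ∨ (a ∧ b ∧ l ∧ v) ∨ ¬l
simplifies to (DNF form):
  True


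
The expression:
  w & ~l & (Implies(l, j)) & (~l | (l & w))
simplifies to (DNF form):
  w & ~l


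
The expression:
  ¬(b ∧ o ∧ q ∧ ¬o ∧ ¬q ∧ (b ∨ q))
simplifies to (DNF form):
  True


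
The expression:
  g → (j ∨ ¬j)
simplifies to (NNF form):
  True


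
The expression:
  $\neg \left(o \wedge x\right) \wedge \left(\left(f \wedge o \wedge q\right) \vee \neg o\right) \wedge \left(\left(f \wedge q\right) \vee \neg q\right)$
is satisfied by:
  {f: True, x: False, o: False, q: False}
  {f: False, x: False, o: False, q: False}
  {q: True, f: True, x: False, o: False}
  {f: True, x: True, q: False, o: False}
  {x: True, q: False, o: False, f: False}
  {q: True, f: True, x: True, o: False}
  {f: True, q: True, o: True, x: False}


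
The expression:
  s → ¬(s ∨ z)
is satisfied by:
  {s: False}


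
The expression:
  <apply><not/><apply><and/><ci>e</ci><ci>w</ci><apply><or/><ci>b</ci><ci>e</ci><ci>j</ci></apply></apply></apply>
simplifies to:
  <apply><or/><apply><not/><ci>e</ci></apply><apply><not/><ci>w</ci></apply></apply>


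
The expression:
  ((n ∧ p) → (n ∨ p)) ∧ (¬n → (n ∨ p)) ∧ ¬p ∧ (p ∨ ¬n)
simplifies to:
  False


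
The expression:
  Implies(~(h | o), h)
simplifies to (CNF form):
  h | o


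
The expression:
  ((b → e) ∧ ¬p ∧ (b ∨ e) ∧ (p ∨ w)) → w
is always true.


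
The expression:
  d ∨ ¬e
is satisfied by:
  {d: True, e: False}
  {e: False, d: False}
  {e: True, d: True}


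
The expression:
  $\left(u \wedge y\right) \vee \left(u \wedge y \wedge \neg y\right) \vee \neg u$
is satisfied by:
  {y: True, u: False}
  {u: False, y: False}
  {u: True, y: True}


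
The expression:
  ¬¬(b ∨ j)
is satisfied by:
  {b: True, j: True}
  {b: True, j: False}
  {j: True, b: False}


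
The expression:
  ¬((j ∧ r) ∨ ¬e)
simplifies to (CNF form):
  e ∧ (¬j ∨ ¬r)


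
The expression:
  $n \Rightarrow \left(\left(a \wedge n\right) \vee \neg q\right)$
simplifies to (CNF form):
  $a \vee \neg n \vee \neg q$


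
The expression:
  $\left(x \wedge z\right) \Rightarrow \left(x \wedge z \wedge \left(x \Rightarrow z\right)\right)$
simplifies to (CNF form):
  $\text{True}$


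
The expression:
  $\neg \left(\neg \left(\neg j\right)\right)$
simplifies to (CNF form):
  $\neg j$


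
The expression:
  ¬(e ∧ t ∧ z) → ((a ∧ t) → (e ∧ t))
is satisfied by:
  {e: True, t: False, a: False}
  {e: False, t: False, a: False}
  {a: True, e: True, t: False}
  {a: True, e: False, t: False}
  {t: True, e: True, a: False}
  {t: True, e: False, a: False}
  {t: True, a: True, e: True}


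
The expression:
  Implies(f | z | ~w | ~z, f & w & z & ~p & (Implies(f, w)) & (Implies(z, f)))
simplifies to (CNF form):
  f & w & z & ~p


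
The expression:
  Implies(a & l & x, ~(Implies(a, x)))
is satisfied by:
  {l: False, a: False, x: False}
  {x: True, l: False, a: False}
  {a: True, l: False, x: False}
  {x: True, a: True, l: False}
  {l: True, x: False, a: False}
  {x: True, l: True, a: False}
  {a: True, l: True, x: False}
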